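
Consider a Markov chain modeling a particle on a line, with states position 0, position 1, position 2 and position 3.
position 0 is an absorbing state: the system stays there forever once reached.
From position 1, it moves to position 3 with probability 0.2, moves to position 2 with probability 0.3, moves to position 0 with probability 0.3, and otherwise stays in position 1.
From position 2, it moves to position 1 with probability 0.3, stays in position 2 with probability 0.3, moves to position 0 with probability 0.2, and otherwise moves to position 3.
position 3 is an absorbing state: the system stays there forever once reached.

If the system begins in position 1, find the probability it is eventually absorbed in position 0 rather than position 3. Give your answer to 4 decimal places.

0.5745

Let h(s) be the probability of absorption at position 0 starting from transient state s. Then h(position 0) = 1 and h(position 3) = 0. By first-step analysis:
h(position 1) = 0.3·1 + 0.2·h(position 1) + 0.3·h(position 2) + 0.2·0
h(position 2) = 0.2·1 + 0.3·h(position 1) + 0.3·h(position 2) + 0.2·0
Solving: h(position 1) = 0.5745, h(position 2) = 0.5319.
Starting from position 1, the probability is 0.5745.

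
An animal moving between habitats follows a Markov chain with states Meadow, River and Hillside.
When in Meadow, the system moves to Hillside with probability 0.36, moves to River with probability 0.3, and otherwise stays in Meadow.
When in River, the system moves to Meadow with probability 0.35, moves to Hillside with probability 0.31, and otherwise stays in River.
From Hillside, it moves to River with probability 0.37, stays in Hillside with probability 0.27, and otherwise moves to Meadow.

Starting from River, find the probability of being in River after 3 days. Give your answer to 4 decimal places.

Propagate the distribution vector 3 days from River.
After 0 days: (0.0000, 1.0000, 0.0000)
After 1 day: (0.3500, 0.3400, 0.3100)
After 2 days: (0.3496, 0.3353, 0.3151)
After 3 days: (0.3497, 0.3355, 0.3149)
P(in River after 3 days) = 0.3355

0.3355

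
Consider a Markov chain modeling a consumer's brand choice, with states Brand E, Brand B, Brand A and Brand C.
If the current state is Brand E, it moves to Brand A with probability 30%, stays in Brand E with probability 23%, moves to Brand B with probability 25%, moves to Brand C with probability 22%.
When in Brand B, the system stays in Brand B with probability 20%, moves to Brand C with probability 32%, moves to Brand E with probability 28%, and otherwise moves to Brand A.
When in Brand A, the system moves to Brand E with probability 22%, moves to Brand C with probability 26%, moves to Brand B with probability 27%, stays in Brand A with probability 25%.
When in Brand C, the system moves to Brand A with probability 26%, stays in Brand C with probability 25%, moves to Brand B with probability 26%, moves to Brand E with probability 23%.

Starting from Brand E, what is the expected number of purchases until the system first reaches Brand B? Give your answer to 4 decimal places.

3.8772

Let t(s) be the expected number of purchases to first reach Brand B from state s, with t(Brand B) = 0. Conditioning on the first purchase:
t(Brand E) = 1 + 0.23·t(Brand E) + 0.3·t(Brand A) + 0.22·t(Brand C)
t(Brand A) = 1 + 0.22·t(Brand E) + 0.25·t(Brand A) + 0.26·t(Brand C)
t(Brand C) = 1 + 0.23·t(Brand E) + 0.26·t(Brand A) + 0.25·t(Brand C)
Solving: t(Brand E) = 3.8772, t(Brand A) = 3.8020, t(Brand C) = 3.8404.
Expected purchases from Brand E to Brand B: 3.8772.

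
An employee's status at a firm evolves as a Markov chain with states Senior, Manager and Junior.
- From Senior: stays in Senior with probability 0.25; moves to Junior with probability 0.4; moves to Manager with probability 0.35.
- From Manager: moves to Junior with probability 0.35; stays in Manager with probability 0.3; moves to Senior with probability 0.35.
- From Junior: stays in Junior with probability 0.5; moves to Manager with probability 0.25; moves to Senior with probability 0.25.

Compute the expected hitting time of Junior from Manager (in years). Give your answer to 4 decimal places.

2.7329

Let t(s) be the expected number of years to first reach Junior from state s, with t(Junior) = 0. Conditioning on the first year:
t(Senior) = 1 + 0.25·t(Senior) + 0.35·t(Manager)
t(Manager) = 1 + 0.35·t(Senior) + 0.3·t(Manager)
Solving: t(Senior) = 2.6087, t(Manager) = 2.7329.
Expected years from Manager to Junior: 2.7329.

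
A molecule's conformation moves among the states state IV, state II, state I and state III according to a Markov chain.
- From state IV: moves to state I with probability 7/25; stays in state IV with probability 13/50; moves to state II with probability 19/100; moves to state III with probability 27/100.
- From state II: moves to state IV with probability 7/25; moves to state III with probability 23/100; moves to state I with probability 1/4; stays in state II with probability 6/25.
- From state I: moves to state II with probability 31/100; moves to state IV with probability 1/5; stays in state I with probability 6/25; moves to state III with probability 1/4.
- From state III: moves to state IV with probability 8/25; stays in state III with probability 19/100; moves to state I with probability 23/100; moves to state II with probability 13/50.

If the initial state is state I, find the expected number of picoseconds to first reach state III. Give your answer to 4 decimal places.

Let t(s) be the expected number of picoseconds to first reach state III from state s, with t(state III) = 0. Conditioning on the first picosecond:
t(state IV) = 1 + 0.26·t(state IV) + 0.19·t(state II) + 0.28·t(state I)
t(state II) = 1 + 0.28·t(state IV) + 0.24·t(state II) + 0.25·t(state I)
t(state I) = 1 + 0.2·t(state IV) + 0.31·t(state II) + 0.24·t(state I)
Solving: t(state IV) = 3.9151, t(state II) = 4.0769, t(state I) = 4.0090.
Expected picoseconds from state I to state III: 4.0090.

4.0090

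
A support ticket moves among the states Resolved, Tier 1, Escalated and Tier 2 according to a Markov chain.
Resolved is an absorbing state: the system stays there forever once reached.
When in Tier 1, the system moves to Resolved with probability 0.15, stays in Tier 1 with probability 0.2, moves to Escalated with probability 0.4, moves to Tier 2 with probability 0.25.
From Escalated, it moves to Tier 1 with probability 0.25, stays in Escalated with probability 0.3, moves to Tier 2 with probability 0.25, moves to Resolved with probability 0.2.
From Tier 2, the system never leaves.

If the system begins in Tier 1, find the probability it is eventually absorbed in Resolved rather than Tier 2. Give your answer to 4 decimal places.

0.4022

Let h(s) be the probability of absorption at Resolved starting from transient state s. Then h(Resolved) = 1 and h(Tier 2) = 0. By first-step analysis:
h(Tier 1) = 0.15·1 + 0.2·h(Tier 1) + 0.4·h(Escalated) + 0.25·0
h(Escalated) = 0.2·1 + 0.25·h(Tier 1) + 0.3·h(Escalated) + 0.25·0
Solving: h(Tier 1) = 0.4022, h(Escalated) = 0.4293.
Starting from Tier 1, the probability is 0.4022.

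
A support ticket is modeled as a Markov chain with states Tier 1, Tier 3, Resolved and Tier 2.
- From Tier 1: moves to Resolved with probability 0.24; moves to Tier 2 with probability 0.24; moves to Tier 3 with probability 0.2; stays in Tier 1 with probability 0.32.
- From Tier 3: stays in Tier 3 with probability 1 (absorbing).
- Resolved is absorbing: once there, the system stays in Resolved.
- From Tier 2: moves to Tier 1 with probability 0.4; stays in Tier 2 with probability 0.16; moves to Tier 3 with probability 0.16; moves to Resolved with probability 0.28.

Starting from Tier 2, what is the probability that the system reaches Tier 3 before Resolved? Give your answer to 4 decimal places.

Let h(s) be the probability of absorption at Tier 3 starting from transient state s. Then h(Tier 3) = 1 and h(Resolved) = 0. By first-step analysis:
h(Tier 1) = 0.32·h(Tier 1) + 0.2·1 + 0.24·0 + 0.24·h(Tier 2)
h(Tier 2) = 0.4·h(Tier 1) + 0.16·1 + 0.28·0 + 0.16·h(Tier 2)
Solving: h(Tier 1) = 0.4343, h(Tier 2) = 0.3973.
Starting from Tier 2, the probability is 0.3973.

0.3973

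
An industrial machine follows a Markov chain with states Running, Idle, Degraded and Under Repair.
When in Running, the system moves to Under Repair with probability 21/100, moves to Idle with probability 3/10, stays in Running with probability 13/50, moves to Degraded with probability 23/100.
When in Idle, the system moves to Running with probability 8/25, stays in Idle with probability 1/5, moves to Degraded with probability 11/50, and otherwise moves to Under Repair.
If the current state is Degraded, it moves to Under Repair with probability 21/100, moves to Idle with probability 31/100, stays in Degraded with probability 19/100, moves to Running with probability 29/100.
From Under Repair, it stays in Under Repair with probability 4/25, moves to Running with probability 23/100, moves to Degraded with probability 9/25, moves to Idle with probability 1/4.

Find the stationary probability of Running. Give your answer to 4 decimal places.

0.2769

Let the stationary distribution be π with π = πP and π_1 + π_2 + π_3 + π_4 = 1.
π_1 = 0.26·π_1 + 0.32·π_2 + 0.29·π_3 + 0.23·π_4
π_2 = 0.3·π_1 + 0.2·π_2 + 0.31·π_3 + 0.25·π_4
π_3 = 0.23·π_1 + 0.22·π_2 + 0.19·π_3 + 0.36·π_4
Solving with the normalization constraint gives π = (0.2769, 0.2653, 0.2452, 0.2126).
So the stationary probability of Running is 0.2769.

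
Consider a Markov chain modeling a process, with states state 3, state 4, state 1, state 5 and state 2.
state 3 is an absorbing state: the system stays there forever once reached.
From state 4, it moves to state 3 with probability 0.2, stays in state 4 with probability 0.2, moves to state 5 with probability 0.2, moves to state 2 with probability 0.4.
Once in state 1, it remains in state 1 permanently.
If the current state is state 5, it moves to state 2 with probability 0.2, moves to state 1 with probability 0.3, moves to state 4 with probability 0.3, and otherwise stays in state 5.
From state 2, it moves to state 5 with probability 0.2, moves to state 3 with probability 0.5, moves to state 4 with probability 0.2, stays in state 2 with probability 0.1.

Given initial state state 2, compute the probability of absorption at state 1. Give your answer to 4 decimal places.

Let h(s) be the probability of absorption at state 1 starting from transient state s. Then h(state 1) = 1 and h(state 3) = 0. By first-step analysis:
h(state 4) = 0.2·0 + 0.2·h(state 4) + 0.2·h(state 5) + 0.4·h(state 2)
h(state 5) = 0.3·h(state 4) + 0.3·1 + 0.2·h(state 5) + 0.2·h(state 2)
h(state 2) = 0.5·0 + 0.2·h(state 4) + 0.2·h(state 5) + 0.1·h(state 2)
Solving: h(state 4) = 0.1980, h(state 5) = 0.4873, h(state 2) = 0.1523.
Starting from state 2, the probability is 0.1523.

0.1523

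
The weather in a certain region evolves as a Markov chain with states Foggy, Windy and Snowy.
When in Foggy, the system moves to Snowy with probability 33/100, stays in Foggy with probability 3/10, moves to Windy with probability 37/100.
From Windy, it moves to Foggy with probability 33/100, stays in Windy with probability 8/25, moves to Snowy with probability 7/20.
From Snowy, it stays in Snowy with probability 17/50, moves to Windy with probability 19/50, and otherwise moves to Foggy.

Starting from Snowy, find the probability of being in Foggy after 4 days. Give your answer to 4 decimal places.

0.3039

Propagate the distribution vector 4 days from Snowy.
After 0 days: (0.0000, 0.0000, 1.0000)
After 1 day: (0.2800, 0.3800, 0.3400)
After 2 days: (0.3046, 0.3544, 0.3410)
After 3 days: (0.3038, 0.3557, 0.3405)
After 4 days: (0.3039, 0.3556, 0.3405)
P(in Foggy after 4 days) = 0.3039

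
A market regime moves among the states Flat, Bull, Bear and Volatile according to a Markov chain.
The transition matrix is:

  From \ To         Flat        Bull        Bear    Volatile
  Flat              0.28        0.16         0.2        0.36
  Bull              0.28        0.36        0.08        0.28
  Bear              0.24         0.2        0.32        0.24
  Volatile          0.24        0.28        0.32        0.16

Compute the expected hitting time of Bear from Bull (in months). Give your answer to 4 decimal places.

5.6522

Let t(s) be the expected number of months to first reach Bear from state s, with t(Bear) = 0. Conditioning on the first month:
t(Flat) = 1 + 0.28·t(Flat) + 0.16·t(Bull) + 0.36·t(Volatile)
t(Bull) = 1 + 0.28·t(Flat) + 0.36·t(Bull) + 0.28·t(Volatile)
t(Volatile) = 1 + 0.24·t(Flat) + 0.28·t(Bull) + 0.16·t(Volatile)
Solving: t(Flat) = 4.8792, t(Bull) = 5.6522, t(Volatile) = 4.4686.
Expected months from Bull to Bear: 5.6522.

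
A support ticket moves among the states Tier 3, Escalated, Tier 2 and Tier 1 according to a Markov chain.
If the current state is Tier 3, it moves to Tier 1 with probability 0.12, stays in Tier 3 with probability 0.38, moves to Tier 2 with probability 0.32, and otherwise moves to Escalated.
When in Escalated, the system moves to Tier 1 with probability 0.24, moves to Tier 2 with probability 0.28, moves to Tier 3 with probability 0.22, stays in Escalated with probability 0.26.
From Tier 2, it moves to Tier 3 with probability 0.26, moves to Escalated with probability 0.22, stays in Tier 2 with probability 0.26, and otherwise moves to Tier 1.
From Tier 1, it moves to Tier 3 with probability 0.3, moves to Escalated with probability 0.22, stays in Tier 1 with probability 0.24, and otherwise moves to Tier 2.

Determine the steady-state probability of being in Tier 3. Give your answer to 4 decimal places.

0.2951

Let the stationary distribution be π with π = πP and π_1 + π_2 + π_3 + π_4 = 1.
π_1 = 0.38·π_1 + 0.22·π_2 + 0.26·π_3 + 0.3·π_4
π_2 = 0.18·π_1 + 0.26·π_2 + 0.22·π_3 + 0.22·π_4
π_3 = 0.32·π_1 + 0.28·π_2 + 0.26·π_3 + 0.24·π_4
Solving with the normalization constraint gives π = (0.2951, 0.2169, 0.2778, 0.2101).
So the stationary probability of Tier 3 is 0.2951.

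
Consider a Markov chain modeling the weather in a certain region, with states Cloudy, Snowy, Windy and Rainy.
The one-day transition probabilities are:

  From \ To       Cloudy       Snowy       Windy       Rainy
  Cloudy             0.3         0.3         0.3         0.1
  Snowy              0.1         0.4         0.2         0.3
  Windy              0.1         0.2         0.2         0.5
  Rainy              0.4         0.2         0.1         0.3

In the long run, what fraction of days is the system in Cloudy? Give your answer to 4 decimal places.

Let the stationary distribution be π with π = πP and π_1 + π_2 + π_3 + π_4 = 1.
π_1 = 0.3·π_1 + 0.1·π_2 + 0.1·π_3 + 0.4·π_4
π_2 = 0.3·π_1 + 0.4·π_2 + 0.2·π_3 + 0.2·π_4
π_3 = 0.3·π_1 + 0.2·π_2 + 0.2·π_3 + 0.1·π_4
Solving with the normalization constraint gives π = (0.2345, 0.2793, 0.1943, 0.2920).
So the stationary probability of Cloudy is 0.2345.

0.2345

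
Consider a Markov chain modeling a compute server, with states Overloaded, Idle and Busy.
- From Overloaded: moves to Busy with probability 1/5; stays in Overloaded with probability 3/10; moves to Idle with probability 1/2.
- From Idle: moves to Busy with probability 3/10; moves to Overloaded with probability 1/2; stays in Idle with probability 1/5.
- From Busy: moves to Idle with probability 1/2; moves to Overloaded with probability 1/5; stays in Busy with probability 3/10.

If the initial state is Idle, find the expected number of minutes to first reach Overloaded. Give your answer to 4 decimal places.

2.4390

Let t(s) be the expected number of minutes to first reach Overloaded from state s, with t(Overloaded) = 0. Conditioning on the first minute:
t(Idle) = 1 + 0.2·t(Idle) + 0.3·t(Busy)
t(Busy) = 1 + 0.5·t(Idle) + 0.3·t(Busy)
Solving: t(Idle) = 2.4390, t(Busy) = 3.1707.
Expected minutes from Idle to Overloaded: 2.4390.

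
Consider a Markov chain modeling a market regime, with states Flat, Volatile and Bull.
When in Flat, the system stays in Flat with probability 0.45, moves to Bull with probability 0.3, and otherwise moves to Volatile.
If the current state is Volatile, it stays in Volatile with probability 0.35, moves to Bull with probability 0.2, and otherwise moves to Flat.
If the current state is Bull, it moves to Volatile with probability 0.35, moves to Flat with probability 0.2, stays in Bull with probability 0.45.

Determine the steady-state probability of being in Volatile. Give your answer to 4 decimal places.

0.3129

Let the stationary distribution be π with π = πP and π_1 + π_2 + π_3 = 1.
π_1 = 0.45·π_1 + 0.45·π_2 + 0.2·π_3
π_2 = 0.25·π_1 + 0.35·π_2 + 0.35·π_3
Solving with the normalization constraint gives π = (0.3710, 0.3129, 0.3161).
So the stationary probability of Volatile is 0.3129.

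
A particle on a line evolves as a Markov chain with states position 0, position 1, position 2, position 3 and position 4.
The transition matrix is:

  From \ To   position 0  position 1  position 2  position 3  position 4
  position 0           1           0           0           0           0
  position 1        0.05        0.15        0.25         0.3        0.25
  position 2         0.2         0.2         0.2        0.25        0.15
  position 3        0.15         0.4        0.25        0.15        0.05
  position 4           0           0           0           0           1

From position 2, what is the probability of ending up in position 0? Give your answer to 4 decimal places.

Let h(s) be the probability of absorption at position 0 starting from transient state s. Then h(position 0) = 1 and h(position 4) = 0. By first-step analysis:
h(position 1) = 0.05·1 + 0.15·h(position 1) + 0.25·h(position 2) + 0.3·h(position 3) + 0.25·0
h(position 2) = 0.2·1 + 0.2·h(position 1) + 0.2·h(position 2) + 0.25·h(position 3) + 0.15·0
h(position 3) = 0.15·1 + 0.4·h(position 1) + 0.25·h(position 2) + 0.15·h(position 3) + 0.05·0
Solving: h(position 1) = 0.3861, h(position 2) = 0.5049, h(position 3) = 0.5067.
Starting from position 2, the probability is 0.5049.

0.5049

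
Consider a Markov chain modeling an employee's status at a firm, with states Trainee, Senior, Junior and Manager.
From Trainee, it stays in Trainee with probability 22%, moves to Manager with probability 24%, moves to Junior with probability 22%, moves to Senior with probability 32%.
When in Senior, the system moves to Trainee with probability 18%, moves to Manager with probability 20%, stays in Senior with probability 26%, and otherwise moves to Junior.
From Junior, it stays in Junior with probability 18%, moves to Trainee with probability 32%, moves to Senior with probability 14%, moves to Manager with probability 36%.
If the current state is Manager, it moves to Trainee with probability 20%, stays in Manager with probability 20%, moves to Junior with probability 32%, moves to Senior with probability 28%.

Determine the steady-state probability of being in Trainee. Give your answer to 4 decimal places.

Let the stationary distribution be π with π = πP and π_1 + π_2 + π_3 + π_4 = 1.
π_1 = 0.22·π_1 + 0.18·π_2 + 0.32·π_3 + 0.2·π_4
π_2 = 0.32·π_1 + 0.26·π_2 + 0.14·π_3 + 0.28·π_4
π_3 = 0.22·π_1 + 0.36·π_2 + 0.18·π_3 + 0.32·π_4
Solving with the normalization constraint gives π = (0.2320, 0.2467, 0.2690, 0.2523).
So the stationary probability of Trainee is 0.2320.

0.2320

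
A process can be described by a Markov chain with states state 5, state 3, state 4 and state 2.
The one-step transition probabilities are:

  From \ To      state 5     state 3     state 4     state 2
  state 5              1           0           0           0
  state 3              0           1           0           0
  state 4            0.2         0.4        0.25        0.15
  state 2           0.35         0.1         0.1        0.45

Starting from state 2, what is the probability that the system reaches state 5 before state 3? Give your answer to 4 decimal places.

0.7107

Let h(s) be the probability of absorption at state 5 starting from transient state s. Then h(state 5) = 1 and h(state 3) = 0. By first-step analysis:
h(state 4) = 0.2·1 + 0.4·0 + 0.25·h(state 4) + 0.15·h(state 2)
h(state 2) = 0.35·1 + 0.1·0 + 0.1·h(state 4) + 0.45·h(state 2)
Solving: h(state 4) = 0.4088, h(state 2) = 0.7107.
Starting from state 2, the probability is 0.7107.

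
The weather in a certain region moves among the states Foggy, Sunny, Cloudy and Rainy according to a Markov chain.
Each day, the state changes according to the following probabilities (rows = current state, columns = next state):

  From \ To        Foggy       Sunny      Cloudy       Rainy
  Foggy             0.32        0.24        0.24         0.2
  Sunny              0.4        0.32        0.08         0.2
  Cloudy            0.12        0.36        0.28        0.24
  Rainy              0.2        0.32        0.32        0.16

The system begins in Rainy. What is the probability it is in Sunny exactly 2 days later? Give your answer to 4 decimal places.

Propagate the distribution vector 2 days from Rainy.
After 0 days: (0.0000, 0.0000, 0.0000, 1.0000)
After 1 day: (0.2000, 0.3200, 0.3200, 0.1600)
After 2 days: (0.2624, 0.3168, 0.2144, 0.2064)
P(in Sunny after 2 days) = 0.3168

0.3168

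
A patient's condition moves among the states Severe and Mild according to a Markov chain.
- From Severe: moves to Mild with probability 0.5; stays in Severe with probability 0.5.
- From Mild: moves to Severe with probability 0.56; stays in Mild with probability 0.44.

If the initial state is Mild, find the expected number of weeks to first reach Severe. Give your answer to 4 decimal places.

Let t(s) be the expected number of weeks to first reach Severe from state s, with t(Severe) = 0. Conditioning on the first week:
t(Mild) = 1 + 0.44·t(Mild)
Solving: t(Mild) = 1.7857.
Expected weeks from Mild to Severe: 1.7857.

1.7857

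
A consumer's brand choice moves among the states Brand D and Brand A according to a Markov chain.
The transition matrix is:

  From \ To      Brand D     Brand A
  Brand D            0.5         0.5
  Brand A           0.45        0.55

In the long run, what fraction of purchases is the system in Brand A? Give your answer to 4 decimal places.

0.5263

Let the stationary distribution be π with π = πP and π_1 + π_2 = 1.
π_1 = 0.5·π_1 + 0.45·π_2
Solving with the normalization constraint gives π = (0.4737, 0.5263).
So the stationary probability of Brand A is 0.5263.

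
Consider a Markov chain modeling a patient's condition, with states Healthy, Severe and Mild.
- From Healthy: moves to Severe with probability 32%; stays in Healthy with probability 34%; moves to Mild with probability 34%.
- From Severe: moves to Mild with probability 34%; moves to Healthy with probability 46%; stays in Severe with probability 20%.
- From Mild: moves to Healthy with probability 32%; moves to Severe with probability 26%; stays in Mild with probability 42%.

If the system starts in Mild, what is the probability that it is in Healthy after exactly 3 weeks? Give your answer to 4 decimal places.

Propagate the distribution vector 3 weeks from Mild.
After 0 weeks: (0.0000, 0.0000, 1.0000)
After 1 week: (0.3200, 0.2600, 0.4200)
After 2 weeks: (0.3628, 0.2636, 0.3736)
After 3 weeks: (0.3642, 0.2660, 0.3699)
P(in Healthy after 3 weeks) = 0.3642

0.3642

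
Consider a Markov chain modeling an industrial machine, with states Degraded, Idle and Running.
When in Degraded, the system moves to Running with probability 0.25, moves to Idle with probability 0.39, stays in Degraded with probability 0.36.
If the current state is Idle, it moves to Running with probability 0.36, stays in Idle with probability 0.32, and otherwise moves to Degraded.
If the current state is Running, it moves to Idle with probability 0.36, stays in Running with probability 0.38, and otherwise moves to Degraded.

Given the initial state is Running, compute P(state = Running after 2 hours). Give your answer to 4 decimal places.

Sum over the intermediate state after 1 hour:
P = P(Running→Degraded)·P(Degraded→Running) + P(Running→Idle)·P(Idle→Running) + P(Running→Running)·P(Running→Running)
  = 0.26×0.25 + 0.36×0.36 + 0.38×0.38
  = 0.0650 + 0.1296 + 0.1444 = 0.3390

0.3390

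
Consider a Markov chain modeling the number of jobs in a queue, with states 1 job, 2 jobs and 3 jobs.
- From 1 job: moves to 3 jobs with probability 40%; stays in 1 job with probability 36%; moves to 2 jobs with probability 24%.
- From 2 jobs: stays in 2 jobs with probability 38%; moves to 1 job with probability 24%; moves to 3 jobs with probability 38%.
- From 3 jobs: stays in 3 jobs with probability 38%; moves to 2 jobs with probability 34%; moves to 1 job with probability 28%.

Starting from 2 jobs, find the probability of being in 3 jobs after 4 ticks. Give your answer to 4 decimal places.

0.3858

Propagate the distribution vector 4 ticks from 2 jobs.
After 0 ticks: (0.0000, 1.0000, 0.0000)
After 1 tick: (0.2400, 0.3800, 0.3800)
After 2 ticks: (0.2840, 0.3312, 0.3848)
After 3 ticks: (0.2895, 0.3248, 0.3857)
After 4 ticks: (0.2902, 0.3240, 0.3858)
P(in 3 jobs after 4 ticks) = 0.3858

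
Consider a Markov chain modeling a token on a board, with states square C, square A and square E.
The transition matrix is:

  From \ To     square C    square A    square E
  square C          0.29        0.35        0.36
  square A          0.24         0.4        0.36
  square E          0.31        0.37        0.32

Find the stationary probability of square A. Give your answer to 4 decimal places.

Let the stationary distribution be π with π = πP and π_1 + π_2 + π_3 = 1.
π_1 = 0.29·π_1 + 0.24·π_2 + 0.31·π_3
π_2 = 0.35·π_1 + 0.4·π_2 + 0.37·π_3
Solving with the normalization constraint gives π = (0.2781, 0.3757, 0.3462).
So the stationary probability of square A is 0.3757.

0.3757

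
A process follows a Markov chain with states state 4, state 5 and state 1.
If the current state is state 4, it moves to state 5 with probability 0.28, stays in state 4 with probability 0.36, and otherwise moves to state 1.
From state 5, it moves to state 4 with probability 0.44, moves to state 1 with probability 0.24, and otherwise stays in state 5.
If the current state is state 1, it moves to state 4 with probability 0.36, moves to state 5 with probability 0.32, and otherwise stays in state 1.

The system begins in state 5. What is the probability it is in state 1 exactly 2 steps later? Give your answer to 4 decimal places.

Sum over the intermediate state after 1 step:
P = P(state 5→state 4)·P(state 4→state 1) + P(state 5→state 5)·P(state 5→state 1) + P(state 5→state 1)·P(state 1→state 1)
  = 0.44×0.36 + 0.32×0.24 + 0.24×0.32
  = 0.1584 + 0.0768 + 0.0768 = 0.3120

0.3120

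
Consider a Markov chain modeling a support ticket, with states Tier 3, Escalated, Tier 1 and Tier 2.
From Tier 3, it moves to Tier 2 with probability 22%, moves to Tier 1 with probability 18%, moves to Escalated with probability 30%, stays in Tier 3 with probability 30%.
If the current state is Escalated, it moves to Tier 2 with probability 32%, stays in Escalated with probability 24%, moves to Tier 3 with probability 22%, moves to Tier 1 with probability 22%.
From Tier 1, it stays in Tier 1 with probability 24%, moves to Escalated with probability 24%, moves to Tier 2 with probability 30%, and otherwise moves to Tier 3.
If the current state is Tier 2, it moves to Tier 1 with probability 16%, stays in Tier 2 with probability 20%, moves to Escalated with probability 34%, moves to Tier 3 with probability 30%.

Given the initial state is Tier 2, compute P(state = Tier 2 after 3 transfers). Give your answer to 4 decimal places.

0.2585

Propagate the distribution vector 3 transfers from Tier 2.
After 0 transfers: (0.0000, 0.0000, 0.0000, 1.0000)
After 1 transfer: (0.3000, 0.3400, 0.1600, 0.2000)
After 2 transfers: (0.2600, 0.2780, 0.1992, 0.2628)
After 3 transfers: (0.2618, 0.2819, 0.1978, 0.2585)
P(in Tier 2 after 3 transfers) = 0.2585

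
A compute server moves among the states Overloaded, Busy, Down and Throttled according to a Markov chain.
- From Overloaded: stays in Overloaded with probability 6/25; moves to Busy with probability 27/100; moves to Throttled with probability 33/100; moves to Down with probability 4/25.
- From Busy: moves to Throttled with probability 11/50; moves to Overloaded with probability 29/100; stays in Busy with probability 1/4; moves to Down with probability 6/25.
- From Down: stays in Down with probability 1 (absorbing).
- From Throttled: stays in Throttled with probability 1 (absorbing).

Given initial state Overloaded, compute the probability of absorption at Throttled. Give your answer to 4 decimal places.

0.6242

Let h(s) be the probability of absorption at Throttled starting from transient state s. Then h(Throttled) = 1 and h(Down) = 0. By first-step analysis:
h(Overloaded) = 0.24·h(Overloaded) + 0.27·h(Busy) + 0.16·0 + 0.33·1
h(Busy) = 0.29·h(Overloaded) + 0.25·h(Busy) + 0.24·0 + 0.22·1
Solving: h(Overloaded) = 0.6242, h(Busy) = 0.5347.
Starting from Overloaded, the probability is 0.6242.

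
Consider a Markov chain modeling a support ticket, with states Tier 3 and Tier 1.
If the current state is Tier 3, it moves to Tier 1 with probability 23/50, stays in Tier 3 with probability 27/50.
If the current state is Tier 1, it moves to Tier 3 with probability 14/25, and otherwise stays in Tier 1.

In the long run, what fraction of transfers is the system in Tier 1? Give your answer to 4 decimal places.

Let the stationary distribution be π with π = πP and π_1 + π_2 = 1.
π_1 = 0.54·π_1 + 0.56·π_2
Solving with the normalization constraint gives π = (0.5490, 0.4510).
So the stationary probability of Tier 1 is 0.4510.

0.4510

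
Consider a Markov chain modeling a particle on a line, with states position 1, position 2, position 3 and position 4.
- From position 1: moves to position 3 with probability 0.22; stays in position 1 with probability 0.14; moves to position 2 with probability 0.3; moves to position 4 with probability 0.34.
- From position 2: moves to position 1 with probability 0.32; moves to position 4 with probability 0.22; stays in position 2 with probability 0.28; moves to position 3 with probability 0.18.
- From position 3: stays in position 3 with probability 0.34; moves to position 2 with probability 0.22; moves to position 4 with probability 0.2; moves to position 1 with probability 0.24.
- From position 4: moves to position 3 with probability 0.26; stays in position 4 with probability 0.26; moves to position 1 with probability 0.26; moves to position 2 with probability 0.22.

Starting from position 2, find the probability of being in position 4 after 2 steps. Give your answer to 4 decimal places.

Propagate the distribution vector 2 steps from position 2.
After 0 steps: (0.0000, 1.0000, 0.0000, 0.0000)
After 1 step: (0.3200, 0.2800, 0.1800, 0.2200)
After 2 steps: (0.2348, 0.2624, 0.2392, 0.2636)
P(in position 4 after 2 steps) = 0.2636

0.2636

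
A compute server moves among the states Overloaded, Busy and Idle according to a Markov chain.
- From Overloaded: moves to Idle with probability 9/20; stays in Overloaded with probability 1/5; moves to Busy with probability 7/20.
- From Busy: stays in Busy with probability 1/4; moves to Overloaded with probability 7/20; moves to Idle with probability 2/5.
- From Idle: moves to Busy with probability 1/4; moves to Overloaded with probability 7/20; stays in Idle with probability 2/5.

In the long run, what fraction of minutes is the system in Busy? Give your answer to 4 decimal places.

0.2804

Let the stationary distribution be π with π = πP and π_1 + π_2 + π_3 = 1.
π_1 = 0.2·π_1 + 0.35·π_2 + 0.35·π_3
π_2 = 0.35·π_1 + 0.25·π_2 + 0.25·π_3
Solving with the normalization constraint gives π = (0.3043, 0.2804, 0.4152).
So the stationary probability of Busy is 0.2804.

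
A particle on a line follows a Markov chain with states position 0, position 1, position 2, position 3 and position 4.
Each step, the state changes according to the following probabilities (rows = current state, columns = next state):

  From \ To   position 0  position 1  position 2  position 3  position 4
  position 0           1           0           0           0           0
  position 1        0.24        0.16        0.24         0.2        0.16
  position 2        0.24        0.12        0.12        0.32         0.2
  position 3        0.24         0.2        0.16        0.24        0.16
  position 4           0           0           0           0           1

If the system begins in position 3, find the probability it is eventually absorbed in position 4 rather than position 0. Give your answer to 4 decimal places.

0.4099

Let h(s) be the probability of absorption at position 4 starting from transient state s. Then h(position 4) = 1 and h(position 0) = 0. By first-step analysis:
h(position 1) = 0.24·0 + 0.16·h(position 1) + 0.24·h(position 2) + 0.2·h(position 3) + 0.16·1
h(position 2) = 0.24·0 + 0.12·h(position 1) + 0.12·h(position 2) + 0.32·h(position 3) + 0.2·1
h(position 3) = 0.24·0 + 0.2·h(position 1) + 0.16·h(position 2) + 0.24·h(position 3) + 0.16·1
Solving: h(position 1) = 0.4116, h(position 2) = 0.4325, h(position 3) = 0.4099.
Starting from position 3, the probability is 0.4099.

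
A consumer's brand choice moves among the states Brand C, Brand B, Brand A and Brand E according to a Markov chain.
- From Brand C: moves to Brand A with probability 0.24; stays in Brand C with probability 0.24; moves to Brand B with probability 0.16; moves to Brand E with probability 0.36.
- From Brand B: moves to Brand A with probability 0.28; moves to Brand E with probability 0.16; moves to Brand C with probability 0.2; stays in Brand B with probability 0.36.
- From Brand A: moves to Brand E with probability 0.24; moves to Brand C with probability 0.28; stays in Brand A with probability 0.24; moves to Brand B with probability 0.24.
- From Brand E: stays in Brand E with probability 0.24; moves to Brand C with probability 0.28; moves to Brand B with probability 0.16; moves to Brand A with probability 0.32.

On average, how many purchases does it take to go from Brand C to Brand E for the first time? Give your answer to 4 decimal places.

Let t(s) be the expected number of purchases to first reach Brand E from state s, with t(Brand E) = 0. Conditioning on the first purchase:
t(Brand C) = 1 + 0.24·t(Brand C) + 0.16·t(Brand B) + 0.24·t(Brand A)
t(Brand B) = 1 + 0.2·t(Brand C) + 0.36·t(Brand B) + 0.28·t(Brand A)
t(Brand A) = 1 + 0.28·t(Brand C) + 0.24·t(Brand B) + 0.24·t(Brand A)
Solving: t(Brand C) = 3.5070, t(Brand B) = 4.4085, t(Brand A) = 4.0000.
Expected purchases from Brand C to Brand E: 3.5070.

3.5070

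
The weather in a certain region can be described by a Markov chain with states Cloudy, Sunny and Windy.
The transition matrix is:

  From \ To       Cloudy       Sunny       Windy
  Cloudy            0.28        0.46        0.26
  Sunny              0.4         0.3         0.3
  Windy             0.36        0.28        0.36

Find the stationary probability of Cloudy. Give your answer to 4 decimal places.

Let the stationary distribution be π with π = πP and π_1 + π_2 + π_3 = 1.
π_1 = 0.28·π_1 + 0.4·π_2 + 0.36·π_3
π_2 = 0.46·π_1 + 0.3·π_2 + 0.28·π_3
Solving with the normalization constraint gives π = (0.3463, 0.3493, 0.3044).
So the stationary probability of Cloudy is 0.3463.

0.3463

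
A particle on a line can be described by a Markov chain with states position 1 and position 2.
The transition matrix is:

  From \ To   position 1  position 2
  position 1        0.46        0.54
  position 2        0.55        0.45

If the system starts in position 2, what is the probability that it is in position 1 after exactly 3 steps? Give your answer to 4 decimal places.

Propagate the distribution vector 3 steps from position 2.
After 0 steps: (0.0000, 1.0000)
After 1 step: (0.5500, 0.4500)
After 2 steps: (0.5005, 0.4995)
After 3 steps: (0.5050, 0.4950)
P(in position 1 after 3 steps) = 0.5050

0.5050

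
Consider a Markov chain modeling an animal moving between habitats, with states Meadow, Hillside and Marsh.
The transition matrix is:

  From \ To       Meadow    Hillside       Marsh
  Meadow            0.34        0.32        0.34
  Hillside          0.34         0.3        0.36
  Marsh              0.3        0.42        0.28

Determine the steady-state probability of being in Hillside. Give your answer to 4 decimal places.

0.3458

Let the stationary distribution be π with π = πP and π_1 + π_2 + π_3 = 1.
π_1 = 0.34·π_1 + 0.34·π_2 + 0.3·π_3
π_2 = 0.32·π_1 + 0.3·π_2 + 0.42·π_3
Solving with the normalization constraint gives π = (0.3269, 0.3458, 0.3273).
So the stationary probability of Hillside is 0.3458.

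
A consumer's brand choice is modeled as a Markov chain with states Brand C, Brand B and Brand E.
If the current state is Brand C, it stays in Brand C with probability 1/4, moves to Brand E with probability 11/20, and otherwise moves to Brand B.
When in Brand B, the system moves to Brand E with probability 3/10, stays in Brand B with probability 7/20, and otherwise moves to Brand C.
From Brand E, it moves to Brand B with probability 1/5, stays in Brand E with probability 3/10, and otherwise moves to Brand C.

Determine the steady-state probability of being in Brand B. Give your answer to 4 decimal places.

0.2353

Let the stationary distribution be π with π = πP and π_1 + π_2 + π_3 = 1.
π_1 = 0.25·π_1 + 0.35·π_2 + 0.5·π_3
π_2 = 0.2·π_1 + 0.35·π_2 + 0.2·π_3
Solving with the normalization constraint gives π = (0.3718, 0.2353, 0.3929).
So the stationary probability of Brand B is 0.2353.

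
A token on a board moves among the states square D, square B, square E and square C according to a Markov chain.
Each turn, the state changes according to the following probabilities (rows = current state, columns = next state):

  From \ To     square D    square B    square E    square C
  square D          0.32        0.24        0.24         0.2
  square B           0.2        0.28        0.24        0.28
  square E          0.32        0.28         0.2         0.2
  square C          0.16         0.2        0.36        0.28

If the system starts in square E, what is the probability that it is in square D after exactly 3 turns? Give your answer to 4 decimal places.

Propagate the distribution vector 3 turns from square E.
After 0 turns: (0.0000, 0.0000, 1.0000, 0.0000)
After 1 turn: (0.3200, 0.2800, 0.2000, 0.2000)
After 2 turns: (0.2544, 0.2512, 0.2560, 0.2384)
After 3 turns: (0.2517, 0.2508, 0.2584, 0.2392)
P(in square D after 3 turns) = 0.2517

0.2517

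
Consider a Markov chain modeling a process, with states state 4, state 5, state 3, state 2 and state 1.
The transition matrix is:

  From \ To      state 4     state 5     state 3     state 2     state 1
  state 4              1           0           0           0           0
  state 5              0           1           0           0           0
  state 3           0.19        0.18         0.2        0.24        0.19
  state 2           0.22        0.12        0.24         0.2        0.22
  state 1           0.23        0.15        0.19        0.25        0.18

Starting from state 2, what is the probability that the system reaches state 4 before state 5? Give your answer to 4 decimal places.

Let h(s) be the probability of absorption at state 4 starting from transient state s. Then h(state 4) = 1 and h(state 5) = 0. By first-step analysis:
h(state 3) = 0.19·1 + 0.18·0 + 0.2·h(state 3) + 0.24·h(state 2) + 0.19·h(state 1)
h(state 2) = 0.22·1 + 0.12·0 + 0.24·h(state 3) + 0.2·h(state 2) + 0.22·h(state 1)
h(state 1) = 0.23·1 + 0.15·0 + 0.19·h(state 3) + 0.25·h(state 2) + 0.18·h(state 1)
Solving: h(state 3) = 0.5611, h(state 2) = 0.6071, h(state 1) = 0.5956.
Starting from state 2, the probability is 0.6071.

0.6071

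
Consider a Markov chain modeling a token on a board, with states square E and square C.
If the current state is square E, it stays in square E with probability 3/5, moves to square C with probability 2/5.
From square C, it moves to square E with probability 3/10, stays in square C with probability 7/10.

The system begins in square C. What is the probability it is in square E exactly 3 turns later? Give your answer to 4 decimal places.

Propagate the distribution vector 3 turns from square C.
After 0 turns: (0.0000, 1.0000)
After 1 turn: (0.3000, 0.7000)
After 2 turns: (0.3900, 0.6100)
After 3 turns: (0.4170, 0.5830)
P(in square E after 3 turns) = 0.4170

0.4170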